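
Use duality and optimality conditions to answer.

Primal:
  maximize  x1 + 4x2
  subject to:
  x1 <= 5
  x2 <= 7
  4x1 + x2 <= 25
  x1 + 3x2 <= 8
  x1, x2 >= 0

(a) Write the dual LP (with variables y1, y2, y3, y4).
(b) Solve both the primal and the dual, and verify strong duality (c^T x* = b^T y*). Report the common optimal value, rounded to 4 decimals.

The standard primal-dual pair for 'max c^T x s.t. A x <= b, x >= 0' is:
  Dual:  min b^T y  s.t.  A^T y >= c,  y >= 0.

So the dual LP is:
  minimize  5y1 + 7y2 + 25y3 + 8y4
  subject to:
    y1 + 4y3 + y4 >= 1
    y2 + y3 + 3y4 >= 4
    y1, y2, y3, y4 >= 0

Solving the primal: x* = (0, 2.6667).
  primal value c^T x* = 10.6667.
Solving the dual: y* = (0, 0, 0, 1.3333).
  dual value b^T y* = 10.6667.
Strong duality: c^T x* = b^T y*. Confirmed.

10.6667


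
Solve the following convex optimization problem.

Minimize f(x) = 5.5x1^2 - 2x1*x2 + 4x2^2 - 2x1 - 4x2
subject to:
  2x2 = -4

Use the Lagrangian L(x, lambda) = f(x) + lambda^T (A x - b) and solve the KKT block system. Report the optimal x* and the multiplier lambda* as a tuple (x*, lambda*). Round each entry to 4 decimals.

Form the Lagrangian:
  L(x, lambda) = (1/2) x^T Q x + c^T x + lambda^T (A x - b)
Stationarity (grad_x L = 0): Q x + c + A^T lambda = 0.
Primal feasibility: A x = b.

This gives the KKT block system:
  [ Q   A^T ] [ x     ]   [-c ]
  [ A    0  ] [ lambda ] = [ b ]

Solving the linear system:
  x*      = (-0.1818, -2)
  lambda* = (9.8182)
  f(x*)   = 23.8182

x* = (-0.1818, -2), lambda* = (9.8182)


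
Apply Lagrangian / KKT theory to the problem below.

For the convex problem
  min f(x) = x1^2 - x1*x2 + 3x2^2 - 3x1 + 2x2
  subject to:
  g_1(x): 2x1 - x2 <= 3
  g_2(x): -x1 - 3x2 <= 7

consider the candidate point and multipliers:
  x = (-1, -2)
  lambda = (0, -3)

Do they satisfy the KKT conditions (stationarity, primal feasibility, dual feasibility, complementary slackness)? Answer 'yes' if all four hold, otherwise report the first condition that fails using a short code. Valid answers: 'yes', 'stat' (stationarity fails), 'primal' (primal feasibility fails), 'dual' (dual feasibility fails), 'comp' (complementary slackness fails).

Gradient of f: grad f(x) = Q x + c = (-3, -9)
Constraint values g_i(x) = a_i^T x - b_i:
  g_1((-1, -2)) = -3
  g_2((-1, -2)) = 0
Stationarity residual: grad f(x) + sum_i lambda_i a_i = (0, 0)
  -> stationarity OK
Primal feasibility (all g_i <= 0): OK
Dual feasibility (all lambda_i >= 0): FAILS
Complementary slackness (lambda_i * g_i(x) = 0 for all i): OK

Verdict: the first failing condition is dual_feasibility -> dual.

dual


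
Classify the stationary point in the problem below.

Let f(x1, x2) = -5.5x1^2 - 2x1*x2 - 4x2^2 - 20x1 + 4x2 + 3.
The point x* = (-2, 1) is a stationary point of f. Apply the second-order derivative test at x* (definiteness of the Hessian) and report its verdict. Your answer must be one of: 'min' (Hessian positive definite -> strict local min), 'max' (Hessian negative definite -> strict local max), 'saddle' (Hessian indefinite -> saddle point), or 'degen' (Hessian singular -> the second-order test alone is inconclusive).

Compute the Hessian H = grad^2 f:
  H = [[-11, -2], [-2, -8]]
Verify stationarity: grad f(x*) = H x* + g = (0, 0).
Eigenvalues of H: -12, -7.
Both eigenvalues < 0, so H is negative definite -> x* is a strict local max.

max


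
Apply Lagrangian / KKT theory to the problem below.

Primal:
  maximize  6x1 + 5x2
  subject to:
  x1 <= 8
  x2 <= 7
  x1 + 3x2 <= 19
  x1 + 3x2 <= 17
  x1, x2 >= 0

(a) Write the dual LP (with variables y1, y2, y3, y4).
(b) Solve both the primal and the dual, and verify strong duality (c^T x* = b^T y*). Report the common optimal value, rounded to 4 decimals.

The standard primal-dual pair for 'max c^T x s.t. A x <= b, x >= 0' is:
  Dual:  min b^T y  s.t.  A^T y >= c,  y >= 0.

So the dual LP is:
  minimize  8y1 + 7y2 + 19y3 + 17y4
  subject to:
    y1 + y3 + y4 >= 6
    y2 + 3y3 + 3y4 >= 5
    y1, y2, y3, y4 >= 0

Solving the primal: x* = (8, 3).
  primal value c^T x* = 63.
Solving the dual: y* = (4.3333, 0, 0, 1.6667).
  dual value b^T y* = 63.
Strong duality: c^T x* = b^T y*. Confirmed.

63


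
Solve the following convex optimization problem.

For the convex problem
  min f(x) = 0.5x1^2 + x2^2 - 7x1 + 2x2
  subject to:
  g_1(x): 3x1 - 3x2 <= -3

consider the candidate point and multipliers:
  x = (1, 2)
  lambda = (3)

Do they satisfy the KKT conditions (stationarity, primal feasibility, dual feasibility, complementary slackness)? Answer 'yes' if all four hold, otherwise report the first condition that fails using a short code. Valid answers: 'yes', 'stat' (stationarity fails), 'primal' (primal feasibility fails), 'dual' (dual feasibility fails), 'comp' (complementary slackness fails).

Gradient of f: grad f(x) = Q x + c = (-6, 6)
Constraint values g_i(x) = a_i^T x - b_i:
  g_1((1, 2)) = 0
Stationarity residual: grad f(x) + sum_i lambda_i a_i = (3, -3)
  -> stationarity FAILS
Primal feasibility (all g_i <= 0): OK
Dual feasibility (all lambda_i >= 0): OK
Complementary slackness (lambda_i * g_i(x) = 0 for all i): OK

Verdict: the first failing condition is stationarity -> stat.

stat


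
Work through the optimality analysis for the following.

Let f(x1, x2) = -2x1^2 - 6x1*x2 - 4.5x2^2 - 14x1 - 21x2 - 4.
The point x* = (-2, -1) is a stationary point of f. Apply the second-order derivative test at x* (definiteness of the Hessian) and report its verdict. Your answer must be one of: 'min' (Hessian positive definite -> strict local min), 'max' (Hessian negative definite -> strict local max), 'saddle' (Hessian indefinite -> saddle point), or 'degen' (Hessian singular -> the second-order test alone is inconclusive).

Compute the Hessian H = grad^2 f:
  H = [[-4, -6], [-6, -9]]
Verify stationarity: grad f(x*) = H x* + g = (0, 0).
Eigenvalues of H: -13, 0.
H has a zero eigenvalue (singular; negative semidefinite but not definite), so H is neither positive definite, negative definite, nor indefinite. The second-order test alone is inconclusive -> degen.
(Indeed, f is constant along the null direction of H through x*, so x* is not a strict local extremum.)

degen


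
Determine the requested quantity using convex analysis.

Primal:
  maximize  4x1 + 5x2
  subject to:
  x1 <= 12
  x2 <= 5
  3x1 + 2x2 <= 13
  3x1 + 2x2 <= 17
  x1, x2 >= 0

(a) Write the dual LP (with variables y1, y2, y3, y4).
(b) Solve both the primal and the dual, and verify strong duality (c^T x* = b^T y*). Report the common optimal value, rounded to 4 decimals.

The standard primal-dual pair for 'max c^T x s.t. A x <= b, x >= 0' is:
  Dual:  min b^T y  s.t.  A^T y >= c,  y >= 0.

So the dual LP is:
  minimize  12y1 + 5y2 + 13y3 + 17y4
  subject to:
    y1 + 3y3 + 3y4 >= 4
    y2 + 2y3 + 2y4 >= 5
    y1, y2, y3, y4 >= 0

Solving the primal: x* = (1, 5).
  primal value c^T x* = 29.
Solving the dual: y* = (0, 2.3333, 1.3333, 0).
  dual value b^T y* = 29.
Strong duality: c^T x* = b^T y*. Confirmed.

29


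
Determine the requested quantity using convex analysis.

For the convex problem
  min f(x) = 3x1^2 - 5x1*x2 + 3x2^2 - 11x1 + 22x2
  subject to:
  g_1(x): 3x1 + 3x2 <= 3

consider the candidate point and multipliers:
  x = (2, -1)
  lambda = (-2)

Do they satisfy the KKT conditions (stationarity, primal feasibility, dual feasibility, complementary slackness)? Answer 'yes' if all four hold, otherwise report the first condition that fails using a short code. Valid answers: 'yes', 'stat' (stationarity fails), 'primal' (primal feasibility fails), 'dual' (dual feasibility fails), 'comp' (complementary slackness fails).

Gradient of f: grad f(x) = Q x + c = (6, 6)
Constraint values g_i(x) = a_i^T x - b_i:
  g_1((2, -1)) = 0
Stationarity residual: grad f(x) + sum_i lambda_i a_i = (0, 0)
  -> stationarity OK
Primal feasibility (all g_i <= 0): OK
Dual feasibility (all lambda_i >= 0): FAILS
Complementary slackness (lambda_i * g_i(x) = 0 for all i): OK

Verdict: the first failing condition is dual_feasibility -> dual.

dual


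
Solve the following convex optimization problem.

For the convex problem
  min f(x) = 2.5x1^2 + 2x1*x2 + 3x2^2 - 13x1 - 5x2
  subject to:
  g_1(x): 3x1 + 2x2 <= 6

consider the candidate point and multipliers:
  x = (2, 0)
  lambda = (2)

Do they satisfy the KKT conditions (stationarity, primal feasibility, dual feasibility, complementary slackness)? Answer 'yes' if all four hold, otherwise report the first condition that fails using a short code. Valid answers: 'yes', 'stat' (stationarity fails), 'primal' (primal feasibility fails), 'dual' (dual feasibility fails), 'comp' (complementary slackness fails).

Gradient of f: grad f(x) = Q x + c = (-3, -1)
Constraint values g_i(x) = a_i^T x - b_i:
  g_1((2, 0)) = 0
Stationarity residual: grad f(x) + sum_i lambda_i a_i = (3, 3)
  -> stationarity FAILS
Primal feasibility (all g_i <= 0): OK
Dual feasibility (all lambda_i >= 0): OK
Complementary slackness (lambda_i * g_i(x) = 0 for all i): OK

Verdict: the first failing condition is stationarity -> stat.

stat


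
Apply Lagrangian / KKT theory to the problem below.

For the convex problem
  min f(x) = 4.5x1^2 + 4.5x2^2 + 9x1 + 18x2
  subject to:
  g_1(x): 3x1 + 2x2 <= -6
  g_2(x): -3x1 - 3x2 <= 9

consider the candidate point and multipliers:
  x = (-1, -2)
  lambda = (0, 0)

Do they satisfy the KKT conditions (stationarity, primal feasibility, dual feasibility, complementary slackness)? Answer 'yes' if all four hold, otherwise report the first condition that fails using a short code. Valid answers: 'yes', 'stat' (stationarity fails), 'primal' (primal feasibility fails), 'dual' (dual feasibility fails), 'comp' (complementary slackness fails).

Gradient of f: grad f(x) = Q x + c = (0, 0)
Constraint values g_i(x) = a_i^T x - b_i:
  g_1((-1, -2)) = -1
  g_2((-1, -2)) = 0
Stationarity residual: grad f(x) + sum_i lambda_i a_i = (0, 0)
  -> stationarity OK
Primal feasibility (all g_i <= 0): OK
Dual feasibility (all lambda_i >= 0): OK
Complementary slackness (lambda_i * g_i(x) = 0 for all i): OK

Verdict: yes, KKT holds.

yes


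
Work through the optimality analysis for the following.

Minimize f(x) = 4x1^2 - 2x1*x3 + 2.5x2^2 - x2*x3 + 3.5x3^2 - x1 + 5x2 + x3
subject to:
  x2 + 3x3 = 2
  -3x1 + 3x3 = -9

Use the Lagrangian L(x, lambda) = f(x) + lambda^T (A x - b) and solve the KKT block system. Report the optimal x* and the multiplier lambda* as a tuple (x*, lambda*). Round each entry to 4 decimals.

Form the Lagrangian:
  L(x, lambda) = (1/2) x^T Q x + c^T x + lambda^T (A x - b)
Stationarity (grad_x L = 0): Q x + c + A^T lambda = 0.
Primal feasibility: A x = b.

This gives the KKT block system:
  [ Q   A^T ] [ x     ]   [-c ]
  [ A    0  ] [ lambda ] = [ b ]

Solving the linear system:
  x*      = (3.4677, 0.5968, 0.4677)
  lambda* = (-7.5161, 8.6022)
  f(x*)   = 46.2177

x* = (3.4677, 0.5968, 0.4677), lambda* = (-7.5161, 8.6022)


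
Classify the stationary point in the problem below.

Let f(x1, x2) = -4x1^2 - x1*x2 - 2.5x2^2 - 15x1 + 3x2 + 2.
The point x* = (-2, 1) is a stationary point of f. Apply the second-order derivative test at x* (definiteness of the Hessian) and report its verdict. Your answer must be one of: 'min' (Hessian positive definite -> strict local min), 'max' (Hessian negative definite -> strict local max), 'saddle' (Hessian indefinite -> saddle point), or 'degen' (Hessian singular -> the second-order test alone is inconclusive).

Compute the Hessian H = grad^2 f:
  H = [[-8, -1], [-1, -5]]
Verify stationarity: grad f(x*) = H x* + g = (0, 0).
Eigenvalues of H: -8.3028, -4.6972.
Both eigenvalues < 0, so H is negative definite -> x* is a strict local max.

max


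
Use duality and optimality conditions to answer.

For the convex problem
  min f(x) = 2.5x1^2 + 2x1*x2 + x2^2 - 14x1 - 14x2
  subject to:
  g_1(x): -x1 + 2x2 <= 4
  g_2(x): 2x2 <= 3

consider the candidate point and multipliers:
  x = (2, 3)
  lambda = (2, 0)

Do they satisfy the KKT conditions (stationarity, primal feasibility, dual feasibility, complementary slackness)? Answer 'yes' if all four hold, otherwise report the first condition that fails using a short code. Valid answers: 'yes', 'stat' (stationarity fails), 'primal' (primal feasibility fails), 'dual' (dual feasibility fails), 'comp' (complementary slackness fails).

Gradient of f: grad f(x) = Q x + c = (2, -4)
Constraint values g_i(x) = a_i^T x - b_i:
  g_1((2, 3)) = 0
  g_2((2, 3)) = 3
Stationarity residual: grad f(x) + sum_i lambda_i a_i = (0, 0)
  -> stationarity OK
Primal feasibility (all g_i <= 0): FAILS
Dual feasibility (all lambda_i >= 0): OK
Complementary slackness (lambda_i * g_i(x) = 0 for all i): OK

Verdict: the first failing condition is primal_feasibility -> primal.

primal


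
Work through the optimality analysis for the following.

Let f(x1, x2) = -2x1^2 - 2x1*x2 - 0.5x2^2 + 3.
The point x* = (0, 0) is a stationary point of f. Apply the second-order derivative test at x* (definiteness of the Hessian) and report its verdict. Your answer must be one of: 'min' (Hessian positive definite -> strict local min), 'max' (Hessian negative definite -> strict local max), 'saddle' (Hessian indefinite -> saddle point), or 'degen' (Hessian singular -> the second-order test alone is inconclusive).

Compute the Hessian H = grad^2 f:
  H = [[-4, -2], [-2, -1]]
Verify stationarity: grad f(x*) = H x* + g = (0, 0).
Eigenvalues of H: -5, 0.
H has a zero eigenvalue (singular; negative semidefinite but not definite), so H is neither positive definite, negative definite, nor indefinite. The second-order test alone is inconclusive -> degen.
(Indeed, f is constant along the null direction of H through x*, so x* is not a strict local extremum.)

degen


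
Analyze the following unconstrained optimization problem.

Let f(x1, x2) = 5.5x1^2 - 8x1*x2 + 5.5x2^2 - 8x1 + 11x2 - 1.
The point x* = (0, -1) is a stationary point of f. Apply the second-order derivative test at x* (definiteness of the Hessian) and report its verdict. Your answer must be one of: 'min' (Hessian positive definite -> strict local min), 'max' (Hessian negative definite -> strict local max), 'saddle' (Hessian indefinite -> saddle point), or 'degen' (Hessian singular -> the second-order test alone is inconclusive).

Compute the Hessian H = grad^2 f:
  H = [[11, -8], [-8, 11]]
Verify stationarity: grad f(x*) = H x* + g = (0, 0).
Eigenvalues of H: 3, 19.
Both eigenvalues > 0, so H is positive definite -> x* is a strict local min.

min


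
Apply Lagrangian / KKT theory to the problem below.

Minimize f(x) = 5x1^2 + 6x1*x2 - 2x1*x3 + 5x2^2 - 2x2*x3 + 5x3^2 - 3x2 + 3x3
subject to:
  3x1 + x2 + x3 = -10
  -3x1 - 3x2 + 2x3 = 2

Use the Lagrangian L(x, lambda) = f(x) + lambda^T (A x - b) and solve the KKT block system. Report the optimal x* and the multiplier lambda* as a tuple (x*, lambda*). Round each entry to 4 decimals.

Form the Lagrangian:
  L(x, lambda) = (1/2) x^T Q x + c^T x + lambda^T (A x - b)
Stationarity (grad_x L = 0): Q x + c + A^T lambda = 0.
Primal feasibility: A x = b.

This gives the KKT block system:
  [ Q   A^T ] [ x     ]   [-c ]
  [ A    0  ] [ lambda ] = [ b ]

Solving the linear system:
  x*      = (-3.2615, 1.4707, -1.6862)
  lambda* = (7.9643, 1.1582)
  f(x*)   = 33.9279

x* = (-3.2615, 1.4707, -1.6862), lambda* = (7.9643, 1.1582)


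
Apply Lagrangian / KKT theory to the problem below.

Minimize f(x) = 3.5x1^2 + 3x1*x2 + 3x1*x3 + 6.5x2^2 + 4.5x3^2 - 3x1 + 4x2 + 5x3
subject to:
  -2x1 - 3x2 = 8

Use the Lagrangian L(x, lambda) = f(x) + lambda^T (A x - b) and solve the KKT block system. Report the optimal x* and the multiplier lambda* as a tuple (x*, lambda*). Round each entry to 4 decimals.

Form the Lagrangian:
  L(x, lambda) = (1/2) x^T Q x + c^T x + lambda^T (A x - b)
Stationarity (grad_x L = 0): Q x + c + A^T lambda = 0.
Primal feasibility: A x = b.

This gives the KKT block system:
  [ Q   A^T ] [ x     ]   [-c ]
  [ A    0  ] [ lambda ] = [ b ]

Solving the linear system:
  x*      = (-1, -2, -0.2222)
  lambda* = (-8.3333)
  f(x*)   = 30.2778

x* = (-1, -2, -0.2222), lambda* = (-8.3333)


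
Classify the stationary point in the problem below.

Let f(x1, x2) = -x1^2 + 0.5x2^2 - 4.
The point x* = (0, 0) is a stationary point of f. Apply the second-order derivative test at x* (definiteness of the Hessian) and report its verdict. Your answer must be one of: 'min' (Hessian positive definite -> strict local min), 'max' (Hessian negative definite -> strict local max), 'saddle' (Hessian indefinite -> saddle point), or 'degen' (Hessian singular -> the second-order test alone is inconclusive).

Compute the Hessian H = grad^2 f:
  H = [[-2, 0], [0, 1]]
Verify stationarity: grad f(x*) = H x* + g = (0, 0).
Eigenvalues of H: -2, 1.
Eigenvalues have mixed signs, so H is indefinite -> x* is a saddle point.

saddle


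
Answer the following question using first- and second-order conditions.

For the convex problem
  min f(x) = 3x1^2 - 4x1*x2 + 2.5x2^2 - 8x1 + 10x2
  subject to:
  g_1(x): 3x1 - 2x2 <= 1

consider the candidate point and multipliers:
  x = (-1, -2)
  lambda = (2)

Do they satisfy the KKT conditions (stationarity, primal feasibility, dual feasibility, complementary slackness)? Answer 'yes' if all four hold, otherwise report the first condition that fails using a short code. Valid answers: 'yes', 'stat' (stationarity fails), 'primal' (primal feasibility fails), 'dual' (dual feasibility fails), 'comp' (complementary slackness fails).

Gradient of f: grad f(x) = Q x + c = (-6, 4)
Constraint values g_i(x) = a_i^T x - b_i:
  g_1((-1, -2)) = 0
Stationarity residual: grad f(x) + sum_i lambda_i a_i = (0, 0)
  -> stationarity OK
Primal feasibility (all g_i <= 0): OK
Dual feasibility (all lambda_i >= 0): OK
Complementary slackness (lambda_i * g_i(x) = 0 for all i): OK

Verdict: yes, KKT holds.

yes


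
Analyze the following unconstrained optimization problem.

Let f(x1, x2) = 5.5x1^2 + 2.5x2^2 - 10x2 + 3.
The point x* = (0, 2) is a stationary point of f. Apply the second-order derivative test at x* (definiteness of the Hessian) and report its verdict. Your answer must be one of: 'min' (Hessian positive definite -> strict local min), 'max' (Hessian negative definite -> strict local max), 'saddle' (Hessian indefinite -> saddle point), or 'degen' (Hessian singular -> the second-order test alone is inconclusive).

Compute the Hessian H = grad^2 f:
  H = [[11, 0], [0, 5]]
Verify stationarity: grad f(x*) = H x* + g = (0, 0).
Eigenvalues of H: 5, 11.
Both eigenvalues > 0, so H is positive definite -> x* is a strict local min.

min


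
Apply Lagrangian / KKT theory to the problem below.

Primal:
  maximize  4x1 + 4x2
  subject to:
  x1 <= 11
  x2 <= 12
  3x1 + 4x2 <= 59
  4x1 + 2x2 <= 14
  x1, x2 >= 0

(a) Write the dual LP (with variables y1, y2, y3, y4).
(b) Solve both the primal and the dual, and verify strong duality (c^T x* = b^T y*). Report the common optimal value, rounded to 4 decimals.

The standard primal-dual pair for 'max c^T x s.t. A x <= b, x >= 0' is:
  Dual:  min b^T y  s.t.  A^T y >= c,  y >= 0.

So the dual LP is:
  minimize  11y1 + 12y2 + 59y3 + 14y4
  subject to:
    y1 + 3y3 + 4y4 >= 4
    y2 + 4y3 + 2y4 >= 4
    y1, y2, y3, y4 >= 0

Solving the primal: x* = (0, 7).
  primal value c^T x* = 28.
Solving the dual: y* = (0, 0, 0, 2).
  dual value b^T y* = 28.
Strong duality: c^T x* = b^T y*. Confirmed.

28


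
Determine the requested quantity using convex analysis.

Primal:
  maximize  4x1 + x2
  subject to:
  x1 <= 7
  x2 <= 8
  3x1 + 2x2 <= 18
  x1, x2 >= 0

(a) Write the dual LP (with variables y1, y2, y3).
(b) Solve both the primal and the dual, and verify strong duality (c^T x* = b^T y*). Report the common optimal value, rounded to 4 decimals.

The standard primal-dual pair for 'max c^T x s.t. A x <= b, x >= 0' is:
  Dual:  min b^T y  s.t.  A^T y >= c,  y >= 0.

So the dual LP is:
  minimize  7y1 + 8y2 + 18y3
  subject to:
    y1 + 3y3 >= 4
    y2 + 2y3 >= 1
    y1, y2, y3 >= 0

Solving the primal: x* = (6, 0).
  primal value c^T x* = 24.
Solving the dual: y* = (0, 0, 1.3333).
  dual value b^T y* = 24.
Strong duality: c^T x* = b^T y*. Confirmed.

24


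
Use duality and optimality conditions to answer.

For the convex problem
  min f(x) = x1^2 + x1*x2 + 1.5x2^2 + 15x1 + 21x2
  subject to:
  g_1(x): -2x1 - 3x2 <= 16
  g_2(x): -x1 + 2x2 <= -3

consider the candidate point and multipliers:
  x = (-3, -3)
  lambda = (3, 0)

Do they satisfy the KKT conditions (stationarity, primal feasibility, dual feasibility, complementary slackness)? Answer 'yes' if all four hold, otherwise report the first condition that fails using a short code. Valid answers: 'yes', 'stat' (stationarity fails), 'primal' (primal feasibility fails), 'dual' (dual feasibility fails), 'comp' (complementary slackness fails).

Gradient of f: grad f(x) = Q x + c = (6, 9)
Constraint values g_i(x) = a_i^T x - b_i:
  g_1((-3, -3)) = -1
  g_2((-3, -3)) = 0
Stationarity residual: grad f(x) + sum_i lambda_i a_i = (0, 0)
  -> stationarity OK
Primal feasibility (all g_i <= 0): OK
Dual feasibility (all lambda_i >= 0): OK
Complementary slackness (lambda_i * g_i(x) = 0 for all i): FAILS

Verdict: the first failing condition is complementary_slackness -> comp.

comp


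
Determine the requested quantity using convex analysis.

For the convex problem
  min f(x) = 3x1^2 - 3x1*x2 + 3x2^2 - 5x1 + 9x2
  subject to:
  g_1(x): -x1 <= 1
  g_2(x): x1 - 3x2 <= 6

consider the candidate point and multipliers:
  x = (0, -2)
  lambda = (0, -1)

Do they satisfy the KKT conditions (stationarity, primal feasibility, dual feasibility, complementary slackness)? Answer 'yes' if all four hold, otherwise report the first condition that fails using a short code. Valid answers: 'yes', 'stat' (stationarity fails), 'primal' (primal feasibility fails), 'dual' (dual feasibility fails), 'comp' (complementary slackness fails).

Gradient of f: grad f(x) = Q x + c = (1, -3)
Constraint values g_i(x) = a_i^T x - b_i:
  g_1((0, -2)) = -1
  g_2((0, -2)) = 0
Stationarity residual: grad f(x) + sum_i lambda_i a_i = (0, 0)
  -> stationarity OK
Primal feasibility (all g_i <= 0): OK
Dual feasibility (all lambda_i >= 0): FAILS
Complementary slackness (lambda_i * g_i(x) = 0 for all i): OK

Verdict: the first failing condition is dual_feasibility -> dual.

dual


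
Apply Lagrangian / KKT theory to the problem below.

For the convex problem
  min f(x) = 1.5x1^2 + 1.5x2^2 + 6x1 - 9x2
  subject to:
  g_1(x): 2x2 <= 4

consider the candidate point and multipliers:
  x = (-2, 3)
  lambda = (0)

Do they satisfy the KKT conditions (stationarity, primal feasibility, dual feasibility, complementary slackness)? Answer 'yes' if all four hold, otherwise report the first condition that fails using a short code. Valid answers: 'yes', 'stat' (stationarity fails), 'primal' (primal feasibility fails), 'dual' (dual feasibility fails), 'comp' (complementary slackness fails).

Gradient of f: grad f(x) = Q x + c = (0, 0)
Constraint values g_i(x) = a_i^T x - b_i:
  g_1((-2, 3)) = 2
Stationarity residual: grad f(x) + sum_i lambda_i a_i = (0, 0)
  -> stationarity OK
Primal feasibility (all g_i <= 0): FAILS
Dual feasibility (all lambda_i >= 0): OK
Complementary slackness (lambda_i * g_i(x) = 0 for all i): OK

Verdict: the first failing condition is primal_feasibility -> primal.

primal


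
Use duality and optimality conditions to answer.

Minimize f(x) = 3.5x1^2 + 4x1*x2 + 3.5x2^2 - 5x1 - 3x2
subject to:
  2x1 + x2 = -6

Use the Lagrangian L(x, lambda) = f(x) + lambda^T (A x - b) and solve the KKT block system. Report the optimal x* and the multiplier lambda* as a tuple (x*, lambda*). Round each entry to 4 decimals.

Form the Lagrangian:
  L(x, lambda) = (1/2) x^T Q x + c^T x + lambda^T (A x - b)
Stationarity (grad_x L = 0): Q x + c + A^T lambda = 0.
Primal feasibility: A x = b.

This gives the KKT block system:
  [ Q   A^T ] [ x     ]   [-c ]
  [ A    0  ] [ lambda ] = [ b ]

Solving the linear system:
  x*      = (-3.2105, 0.4211)
  lambda* = (12.8947)
  f(x*)   = 46.0789

x* = (-3.2105, 0.4211), lambda* = (12.8947)


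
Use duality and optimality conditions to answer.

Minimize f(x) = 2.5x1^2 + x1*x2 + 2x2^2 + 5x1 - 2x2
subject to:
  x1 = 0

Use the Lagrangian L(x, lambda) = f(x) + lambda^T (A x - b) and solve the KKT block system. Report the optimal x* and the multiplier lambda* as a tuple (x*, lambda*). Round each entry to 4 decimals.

Form the Lagrangian:
  L(x, lambda) = (1/2) x^T Q x + c^T x + lambda^T (A x - b)
Stationarity (grad_x L = 0): Q x + c + A^T lambda = 0.
Primal feasibility: A x = b.

This gives the KKT block system:
  [ Q   A^T ] [ x     ]   [-c ]
  [ A    0  ] [ lambda ] = [ b ]

Solving the linear system:
  x*      = (0, 0.5)
  lambda* = (-5.5)
  f(x*)   = -0.5

x* = (0, 0.5), lambda* = (-5.5)


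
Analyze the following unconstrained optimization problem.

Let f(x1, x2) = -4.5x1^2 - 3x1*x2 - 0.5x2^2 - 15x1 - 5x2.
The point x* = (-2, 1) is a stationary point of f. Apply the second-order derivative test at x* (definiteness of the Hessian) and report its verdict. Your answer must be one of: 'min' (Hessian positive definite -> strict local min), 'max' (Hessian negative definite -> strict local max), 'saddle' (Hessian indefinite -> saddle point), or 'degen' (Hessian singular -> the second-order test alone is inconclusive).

Compute the Hessian H = grad^2 f:
  H = [[-9, -3], [-3, -1]]
Verify stationarity: grad f(x*) = H x* + g = (0, 0).
Eigenvalues of H: -10, 0.
H has a zero eigenvalue (singular; negative semidefinite but not definite), so H is neither positive definite, negative definite, nor indefinite. The second-order test alone is inconclusive -> degen.
(Indeed, f is constant along the null direction of H through x*, so x* is not a strict local extremum.)

degen


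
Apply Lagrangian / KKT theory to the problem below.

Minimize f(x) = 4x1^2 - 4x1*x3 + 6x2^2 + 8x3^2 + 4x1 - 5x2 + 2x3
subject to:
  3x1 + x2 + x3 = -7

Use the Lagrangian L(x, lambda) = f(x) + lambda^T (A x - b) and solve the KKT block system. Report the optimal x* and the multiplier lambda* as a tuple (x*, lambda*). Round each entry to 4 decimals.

Form the Lagrangian:
  L(x, lambda) = (1/2) x^T Q x + c^T x + lambda^T (A x - b)
Stationarity (grad_x L = 0): Q x + c + A^T lambda = 0.
Primal feasibility: A x = b.

This gives the KKT block system:
  [ Q   A^T ] [ x     ]   [-c ]
  [ A    0  ] [ lambda ] = [ b ]

Solving the linear system:
  x*      = (-2.1025, 0.1547, -0.8471)
  lambda* = (3.1439)
  f(x*)   = 5.5647

x* = (-2.1025, 0.1547, -0.8471), lambda* = (3.1439)


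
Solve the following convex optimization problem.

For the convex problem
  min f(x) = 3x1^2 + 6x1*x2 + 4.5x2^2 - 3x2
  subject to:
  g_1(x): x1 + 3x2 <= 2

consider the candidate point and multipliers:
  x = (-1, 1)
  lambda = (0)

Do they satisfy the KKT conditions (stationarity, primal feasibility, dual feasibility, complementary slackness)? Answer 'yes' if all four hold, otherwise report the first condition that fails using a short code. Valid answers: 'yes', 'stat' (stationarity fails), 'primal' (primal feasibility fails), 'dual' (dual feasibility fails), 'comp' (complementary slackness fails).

Gradient of f: grad f(x) = Q x + c = (0, 0)
Constraint values g_i(x) = a_i^T x - b_i:
  g_1((-1, 1)) = 0
Stationarity residual: grad f(x) + sum_i lambda_i a_i = (0, 0)
  -> stationarity OK
Primal feasibility (all g_i <= 0): OK
Dual feasibility (all lambda_i >= 0): OK
Complementary slackness (lambda_i * g_i(x) = 0 for all i): OK

Verdict: yes, KKT holds.

yes


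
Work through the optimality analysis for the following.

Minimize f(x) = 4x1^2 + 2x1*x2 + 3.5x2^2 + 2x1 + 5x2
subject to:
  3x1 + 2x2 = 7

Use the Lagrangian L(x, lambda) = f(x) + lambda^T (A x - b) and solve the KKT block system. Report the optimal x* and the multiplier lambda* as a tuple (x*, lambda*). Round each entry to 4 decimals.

Form the Lagrangian:
  L(x, lambda) = (1/2) x^T Q x + c^T x + lambda^T (A x - b)
Stationarity (grad_x L = 0): Q x + c + A^T lambda = 0.
Primal feasibility: A x = b.

This gives the KKT block system:
  [ Q   A^T ] [ x     ]   [-c ]
  [ A    0  ] [ lambda ] = [ b ]

Solving the linear system:
  x*      = (1.9859, 0.5211)
  lambda* = (-6.3099)
  f(x*)   = 25.3732

x* = (1.9859, 0.5211), lambda* = (-6.3099)


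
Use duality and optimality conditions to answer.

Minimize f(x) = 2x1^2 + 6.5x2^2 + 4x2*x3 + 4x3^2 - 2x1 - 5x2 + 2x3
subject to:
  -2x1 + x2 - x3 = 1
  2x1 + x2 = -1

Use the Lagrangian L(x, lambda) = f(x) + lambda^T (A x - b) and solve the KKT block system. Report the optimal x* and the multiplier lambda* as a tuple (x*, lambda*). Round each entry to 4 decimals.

Form the Lagrangian:
  L(x, lambda) = (1/2) x^T Q x + c^T x + lambda^T (A x - b)
Stationarity (grad_x L = 0): Q x + c + A^T lambda = 0.
Primal feasibility: A x = b.

This gives the KKT block system:
  [ Q   A^T ] [ x     ]   [-c ]
  [ A    0  ] [ lambda ] = [ b ]

Solving the linear system:
  x*      = (-0.4919, -0.0161, -0.0323)
  lambda* = (1.6774, 3.6613)
  f(x*)   = 1.4919

x* = (-0.4919, -0.0161, -0.0323), lambda* = (1.6774, 3.6613)


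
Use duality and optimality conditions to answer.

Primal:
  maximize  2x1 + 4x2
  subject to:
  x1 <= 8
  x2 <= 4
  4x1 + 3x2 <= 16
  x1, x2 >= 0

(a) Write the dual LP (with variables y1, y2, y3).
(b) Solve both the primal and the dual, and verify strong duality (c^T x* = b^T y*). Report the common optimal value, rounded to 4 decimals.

The standard primal-dual pair for 'max c^T x s.t. A x <= b, x >= 0' is:
  Dual:  min b^T y  s.t.  A^T y >= c,  y >= 0.

So the dual LP is:
  minimize  8y1 + 4y2 + 16y3
  subject to:
    y1 + 4y3 >= 2
    y2 + 3y3 >= 4
    y1, y2, y3 >= 0

Solving the primal: x* = (1, 4).
  primal value c^T x* = 18.
Solving the dual: y* = (0, 2.5, 0.5).
  dual value b^T y* = 18.
Strong duality: c^T x* = b^T y*. Confirmed.

18


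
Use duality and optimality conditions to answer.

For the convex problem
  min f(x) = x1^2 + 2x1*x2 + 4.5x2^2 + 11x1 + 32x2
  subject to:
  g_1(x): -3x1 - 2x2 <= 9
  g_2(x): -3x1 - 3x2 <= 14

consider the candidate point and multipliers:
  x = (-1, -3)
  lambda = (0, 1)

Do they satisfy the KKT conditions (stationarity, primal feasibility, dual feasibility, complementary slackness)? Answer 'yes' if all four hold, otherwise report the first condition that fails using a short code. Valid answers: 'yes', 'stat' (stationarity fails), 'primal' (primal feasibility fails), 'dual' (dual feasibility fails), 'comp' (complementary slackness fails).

Gradient of f: grad f(x) = Q x + c = (3, 3)
Constraint values g_i(x) = a_i^T x - b_i:
  g_1((-1, -3)) = 0
  g_2((-1, -3)) = -2
Stationarity residual: grad f(x) + sum_i lambda_i a_i = (0, 0)
  -> stationarity OK
Primal feasibility (all g_i <= 0): OK
Dual feasibility (all lambda_i >= 0): OK
Complementary slackness (lambda_i * g_i(x) = 0 for all i): FAILS

Verdict: the first failing condition is complementary_slackness -> comp.

comp


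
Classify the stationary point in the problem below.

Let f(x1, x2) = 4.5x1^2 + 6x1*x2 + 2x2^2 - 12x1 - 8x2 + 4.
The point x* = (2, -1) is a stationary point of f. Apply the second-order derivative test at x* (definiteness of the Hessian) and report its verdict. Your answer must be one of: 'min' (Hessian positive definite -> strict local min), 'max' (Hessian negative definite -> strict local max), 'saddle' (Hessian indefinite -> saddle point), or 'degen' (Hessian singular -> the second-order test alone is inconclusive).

Compute the Hessian H = grad^2 f:
  H = [[9, 6], [6, 4]]
Verify stationarity: grad f(x*) = H x* + g = (0, 0).
Eigenvalues of H: 0, 13.
H has a zero eigenvalue (singular; positive semidefinite but not definite), so H is neither positive definite, negative definite, nor indefinite. The second-order test alone is inconclusive -> degen.
(Indeed, f is constant along the null direction of H through x*, so x* is not a strict local extremum.)

degen


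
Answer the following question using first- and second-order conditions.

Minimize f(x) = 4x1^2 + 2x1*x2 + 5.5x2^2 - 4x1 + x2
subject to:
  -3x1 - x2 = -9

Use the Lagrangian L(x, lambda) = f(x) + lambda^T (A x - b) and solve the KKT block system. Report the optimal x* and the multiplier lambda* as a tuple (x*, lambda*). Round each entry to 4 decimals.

Form the Lagrangian:
  L(x, lambda) = (1/2) x^T Q x + c^T x + lambda^T (A x - b)
Stationarity (grad_x L = 0): Q x + c + A^T lambda = 0.
Primal feasibility: A x = b.

This gives the KKT block system:
  [ Q   A^T ] [ x     ]   [-c ]
  [ A    0  ] [ lambda ] = [ b ]

Solving the linear system:
  x*      = (3.0105, -0.0316)
  lambda* = (6.6737)
  f(x*)   = 23.9947

x* = (3.0105, -0.0316), lambda* = (6.6737)


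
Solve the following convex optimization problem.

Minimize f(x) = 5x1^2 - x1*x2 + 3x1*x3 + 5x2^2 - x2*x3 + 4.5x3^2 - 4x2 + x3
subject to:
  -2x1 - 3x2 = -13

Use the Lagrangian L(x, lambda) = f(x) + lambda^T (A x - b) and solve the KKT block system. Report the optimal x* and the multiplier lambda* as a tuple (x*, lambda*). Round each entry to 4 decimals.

Form the Lagrangian:
  L(x, lambda) = (1/2) x^T Q x + c^T x + lambda^T (A x - b)
Stationarity (grad_x L = 0): Q x + c + A^T lambda = 0.
Primal feasibility: A x = b.

This gives the KKT block system:
  [ Q   A^T ] [ x     ]   [-c ]
  [ A    0  ] [ lambda ] = [ b ]

Solving the linear system:
  x*      = (2.0441, 2.9706, -0.4624)
  lambda* = (8.0415)
  f(x*)   = 46.0972

x* = (2.0441, 2.9706, -0.4624), lambda* = (8.0415)


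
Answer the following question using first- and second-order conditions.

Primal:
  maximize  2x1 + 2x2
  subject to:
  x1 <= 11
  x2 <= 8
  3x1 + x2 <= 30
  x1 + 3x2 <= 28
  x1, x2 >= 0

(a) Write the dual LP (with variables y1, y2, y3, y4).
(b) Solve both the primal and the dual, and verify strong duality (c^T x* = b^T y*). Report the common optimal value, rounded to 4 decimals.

The standard primal-dual pair for 'max c^T x s.t. A x <= b, x >= 0' is:
  Dual:  min b^T y  s.t.  A^T y >= c,  y >= 0.

So the dual LP is:
  minimize  11y1 + 8y2 + 30y3 + 28y4
  subject to:
    y1 + 3y3 + y4 >= 2
    y2 + y3 + 3y4 >= 2
    y1, y2, y3, y4 >= 0

Solving the primal: x* = (7.75, 6.75).
  primal value c^T x* = 29.
Solving the dual: y* = (0, 0, 0.5, 0.5).
  dual value b^T y* = 29.
Strong duality: c^T x* = b^T y*. Confirmed.

29


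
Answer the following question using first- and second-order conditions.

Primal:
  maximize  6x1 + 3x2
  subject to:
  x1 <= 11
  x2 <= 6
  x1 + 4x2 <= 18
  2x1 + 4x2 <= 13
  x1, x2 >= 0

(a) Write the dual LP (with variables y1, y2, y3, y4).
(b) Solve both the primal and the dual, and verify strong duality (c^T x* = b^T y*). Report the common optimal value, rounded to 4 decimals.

The standard primal-dual pair for 'max c^T x s.t. A x <= b, x >= 0' is:
  Dual:  min b^T y  s.t.  A^T y >= c,  y >= 0.

So the dual LP is:
  minimize  11y1 + 6y2 + 18y3 + 13y4
  subject to:
    y1 + y3 + 2y4 >= 6
    y2 + 4y3 + 4y4 >= 3
    y1, y2, y3, y4 >= 0

Solving the primal: x* = (6.5, 0).
  primal value c^T x* = 39.
Solving the dual: y* = (0, 0, 0, 3).
  dual value b^T y* = 39.
Strong duality: c^T x* = b^T y*. Confirmed.

39


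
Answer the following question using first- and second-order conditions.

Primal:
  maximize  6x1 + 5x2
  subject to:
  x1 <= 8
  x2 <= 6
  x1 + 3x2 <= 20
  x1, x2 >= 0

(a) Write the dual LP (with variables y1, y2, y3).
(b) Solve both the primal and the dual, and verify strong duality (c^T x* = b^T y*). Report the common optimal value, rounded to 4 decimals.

The standard primal-dual pair for 'max c^T x s.t. A x <= b, x >= 0' is:
  Dual:  min b^T y  s.t.  A^T y >= c,  y >= 0.

So the dual LP is:
  minimize  8y1 + 6y2 + 20y3
  subject to:
    y1 + y3 >= 6
    y2 + 3y3 >= 5
    y1, y2, y3 >= 0

Solving the primal: x* = (8, 4).
  primal value c^T x* = 68.
Solving the dual: y* = (4.3333, 0, 1.6667).
  dual value b^T y* = 68.
Strong duality: c^T x* = b^T y*. Confirmed.

68


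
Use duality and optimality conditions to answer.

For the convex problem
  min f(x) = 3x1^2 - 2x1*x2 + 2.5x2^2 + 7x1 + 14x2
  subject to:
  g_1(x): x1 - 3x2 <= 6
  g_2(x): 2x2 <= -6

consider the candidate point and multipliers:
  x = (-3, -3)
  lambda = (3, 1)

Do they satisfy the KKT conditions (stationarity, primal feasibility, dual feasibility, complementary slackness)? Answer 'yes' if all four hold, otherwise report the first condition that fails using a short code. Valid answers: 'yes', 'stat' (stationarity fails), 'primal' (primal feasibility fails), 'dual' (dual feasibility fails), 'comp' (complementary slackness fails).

Gradient of f: grad f(x) = Q x + c = (-5, 5)
Constraint values g_i(x) = a_i^T x - b_i:
  g_1((-3, -3)) = 0
  g_2((-3, -3)) = 0
Stationarity residual: grad f(x) + sum_i lambda_i a_i = (-2, -2)
  -> stationarity FAILS
Primal feasibility (all g_i <= 0): OK
Dual feasibility (all lambda_i >= 0): OK
Complementary slackness (lambda_i * g_i(x) = 0 for all i): OK

Verdict: the first failing condition is stationarity -> stat.

stat


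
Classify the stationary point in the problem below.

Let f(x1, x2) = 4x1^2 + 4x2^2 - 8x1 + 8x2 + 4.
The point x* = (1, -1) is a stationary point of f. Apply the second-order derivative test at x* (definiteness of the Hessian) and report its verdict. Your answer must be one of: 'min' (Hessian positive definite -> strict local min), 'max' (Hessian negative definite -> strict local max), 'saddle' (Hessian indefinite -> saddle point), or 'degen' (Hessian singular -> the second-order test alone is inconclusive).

Compute the Hessian H = grad^2 f:
  H = [[8, 0], [0, 8]]
Verify stationarity: grad f(x*) = H x* + g = (0, 0).
Eigenvalues of H: 8, 8.
Both eigenvalues > 0, so H is positive definite -> x* is a strict local min.

min


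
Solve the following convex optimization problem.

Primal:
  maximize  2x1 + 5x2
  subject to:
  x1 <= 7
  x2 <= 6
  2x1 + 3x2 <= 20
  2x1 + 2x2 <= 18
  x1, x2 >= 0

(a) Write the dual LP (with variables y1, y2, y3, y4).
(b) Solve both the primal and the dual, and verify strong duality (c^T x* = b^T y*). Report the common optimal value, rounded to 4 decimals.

The standard primal-dual pair for 'max c^T x s.t. A x <= b, x >= 0' is:
  Dual:  min b^T y  s.t.  A^T y >= c,  y >= 0.

So the dual LP is:
  minimize  7y1 + 6y2 + 20y3 + 18y4
  subject to:
    y1 + 2y3 + 2y4 >= 2
    y2 + 3y3 + 2y4 >= 5
    y1, y2, y3, y4 >= 0

Solving the primal: x* = (1, 6).
  primal value c^T x* = 32.
Solving the dual: y* = (0, 2, 1, 0).
  dual value b^T y* = 32.
Strong duality: c^T x* = b^T y*. Confirmed.

32


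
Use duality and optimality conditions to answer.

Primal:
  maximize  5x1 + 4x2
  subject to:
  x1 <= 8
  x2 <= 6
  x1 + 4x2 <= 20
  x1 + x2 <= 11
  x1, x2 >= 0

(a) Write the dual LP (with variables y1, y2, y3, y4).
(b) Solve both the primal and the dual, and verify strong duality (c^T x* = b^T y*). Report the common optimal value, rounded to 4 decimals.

The standard primal-dual pair for 'max c^T x s.t. A x <= b, x >= 0' is:
  Dual:  min b^T y  s.t.  A^T y >= c,  y >= 0.

So the dual LP is:
  minimize  8y1 + 6y2 + 20y3 + 11y4
  subject to:
    y1 + y3 + y4 >= 5
    y2 + 4y3 + y4 >= 4
    y1, y2, y3, y4 >= 0

Solving the primal: x* = (8, 3).
  primal value c^T x* = 52.
Solving the dual: y* = (4, 0, 1, 0).
  dual value b^T y* = 52.
Strong duality: c^T x* = b^T y*. Confirmed.

52


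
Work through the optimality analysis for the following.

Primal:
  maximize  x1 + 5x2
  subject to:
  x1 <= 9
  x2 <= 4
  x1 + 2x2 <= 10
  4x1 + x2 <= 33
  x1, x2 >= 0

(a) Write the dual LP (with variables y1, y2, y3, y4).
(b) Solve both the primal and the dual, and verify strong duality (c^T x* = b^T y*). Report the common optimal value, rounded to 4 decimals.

The standard primal-dual pair for 'max c^T x s.t. A x <= b, x >= 0' is:
  Dual:  min b^T y  s.t.  A^T y >= c,  y >= 0.

So the dual LP is:
  minimize  9y1 + 4y2 + 10y3 + 33y4
  subject to:
    y1 + y3 + 4y4 >= 1
    y2 + 2y3 + y4 >= 5
    y1, y2, y3, y4 >= 0

Solving the primal: x* = (2, 4).
  primal value c^T x* = 22.
Solving the dual: y* = (0, 3, 1, 0).
  dual value b^T y* = 22.
Strong duality: c^T x* = b^T y*. Confirmed.

22


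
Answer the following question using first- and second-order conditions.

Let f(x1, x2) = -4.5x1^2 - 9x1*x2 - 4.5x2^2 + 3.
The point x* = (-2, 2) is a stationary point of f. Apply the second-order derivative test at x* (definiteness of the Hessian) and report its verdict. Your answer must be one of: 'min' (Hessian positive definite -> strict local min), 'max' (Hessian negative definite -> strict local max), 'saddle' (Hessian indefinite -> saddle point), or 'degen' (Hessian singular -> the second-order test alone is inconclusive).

Compute the Hessian H = grad^2 f:
  H = [[-9, -9], [-9, -9]]
Verify stationarity: grad f(x*) = H x* + g = (0, 0).
Eigenvalues of H: -18, 0.
H has a zero eigenvalue (singular; negative semidefinite but not definite), so H is neither positive definite, negative definite, nor indefinite. The second-order test alone is inconclusive -> degen.
(Indeed, f is constant along the null direction of H through x*, so x* is not a strict local extremum.)

degen
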